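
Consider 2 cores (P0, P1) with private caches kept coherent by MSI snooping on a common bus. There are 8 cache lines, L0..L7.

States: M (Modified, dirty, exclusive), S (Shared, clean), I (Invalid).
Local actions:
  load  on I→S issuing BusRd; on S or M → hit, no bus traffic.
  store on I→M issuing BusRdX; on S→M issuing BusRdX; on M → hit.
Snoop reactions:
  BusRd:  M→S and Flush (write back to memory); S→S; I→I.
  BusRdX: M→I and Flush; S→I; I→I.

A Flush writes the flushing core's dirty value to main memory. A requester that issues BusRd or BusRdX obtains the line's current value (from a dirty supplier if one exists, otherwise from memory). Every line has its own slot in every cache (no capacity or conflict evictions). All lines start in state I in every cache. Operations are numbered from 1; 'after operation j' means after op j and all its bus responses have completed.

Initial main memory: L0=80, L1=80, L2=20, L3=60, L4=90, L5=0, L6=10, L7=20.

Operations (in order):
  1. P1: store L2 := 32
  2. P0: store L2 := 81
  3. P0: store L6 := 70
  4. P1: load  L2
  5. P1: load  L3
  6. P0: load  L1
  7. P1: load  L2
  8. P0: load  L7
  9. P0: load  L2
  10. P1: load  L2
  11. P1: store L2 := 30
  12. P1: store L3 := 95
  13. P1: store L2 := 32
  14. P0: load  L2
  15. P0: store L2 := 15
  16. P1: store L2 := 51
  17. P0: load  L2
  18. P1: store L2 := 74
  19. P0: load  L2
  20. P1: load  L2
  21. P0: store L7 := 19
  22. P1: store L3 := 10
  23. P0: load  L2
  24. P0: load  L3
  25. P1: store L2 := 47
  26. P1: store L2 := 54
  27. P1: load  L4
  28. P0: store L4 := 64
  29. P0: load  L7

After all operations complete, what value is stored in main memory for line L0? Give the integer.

memory[L0] = 80

1. P1: store L2 := 32  bus=[BusRdX]  L2: P0=I P1=M  mem[L2]=20
2. P0: store L2 := 81  bus=[BusRdX,Flush]  L2: P0=M P1=I  mem[L2]=32
3. P0: store L6 := 70  bus=[BusRdX]  L6: P0=M P1=I  mem[L6]=10
4. P1: load  L2  bus=[BusRd,Flush]  L2: P0=S P1=S  mem[L2]=81
5. P1: load  L3  bus=[BusRd]  L3: P0=I P1=S  mem[L3]=60
6. P0: load  L1  bus=[BusRd]  L1: P0=S P1=I  mem[L1]=80
7. P1: load  L2  bus=[-]  L2: P0=S P1=S  mem[L2]=81
8. P0: load  L7  bus=[BusRd]  L7: P0=S P1=I  mem[L7]=20
9. P0: load  L2  bus=[-]  L2: P0=S P1=S  mem[L2]=81
10. P1: load  L2  bus=[-]  L2: P0=S P1=S  mem[L2]=81
11. P1: store L2 := 30  bus=[BusRdX]  L2: P0=I P1=M  mem[L2]=81
12. P1: store L3 := 95  bus=[BusRdX]  L3: P0=I P1=M  mem[L3]=60
13. P1: store L2 := 32  bus=[-]  L2: P0=I P1=M  mem[L2]=81
14. P0: load  L2  bus=[BusRd,Flush]  L2: P0=S P1=S  mem[L2]=32
15. P0: store L2 := 15  bus=[BusRdX]  L2: P0=M P1=I  mem[L2]=32
16. P1: store L2 := 51  bus=[BusRdX,Flush]  L2: P0=I P1=M  mem[L2]=15
17. P0: load  L2  bus=[BusRd,Flush]  L2: P0=S P1=S  mem[L2]=51
18. P1: store L2 := 74  bus=[BusRdX]  L2: P0=I P1=M  mem[L2]=51
19. P0: load  L2  bus=[BusRd,Flush]  L2: P0=S P1=S  mem[L2]=74
20. P1: load  L2  bus=[-]  L2: P0=S P1=S  mem[L2]=74
21. P0: store L7 := 19  bus=[BusRdX]  L7: P0=M P1=I  mem[L7]=20
22. P1: store L3 := 10  bus=[-]  L3: P0=I P1=M  mem[L3]=60
23. P0: load  L2  bus=[-]  L2: P0=S P1=S  mem[L2]=74
24. P0: load  L3  bus=[BusRd,Flush]  L3: P0=S P1=S  mem[L3]=10
25. P1: store L2 := 47  bus=[BusRdX]  L2: P0=I P1=M  mem[L2]=74
26. P1: store L2 := 54  bus=[-]  L2: P0=I P1=M  mem[L2]=74
27. P1: load  L4  bus=[BusRd]  L4: P0=I P1=S  mem[L4]=90
28. P0: store L4 := 64  bus=[BusRdX]  L4: P0=M P1=I  mem[L4]=90
29. P0: load  L7  bus=[-]  L7: P0=M P1=I  mem[L7]=20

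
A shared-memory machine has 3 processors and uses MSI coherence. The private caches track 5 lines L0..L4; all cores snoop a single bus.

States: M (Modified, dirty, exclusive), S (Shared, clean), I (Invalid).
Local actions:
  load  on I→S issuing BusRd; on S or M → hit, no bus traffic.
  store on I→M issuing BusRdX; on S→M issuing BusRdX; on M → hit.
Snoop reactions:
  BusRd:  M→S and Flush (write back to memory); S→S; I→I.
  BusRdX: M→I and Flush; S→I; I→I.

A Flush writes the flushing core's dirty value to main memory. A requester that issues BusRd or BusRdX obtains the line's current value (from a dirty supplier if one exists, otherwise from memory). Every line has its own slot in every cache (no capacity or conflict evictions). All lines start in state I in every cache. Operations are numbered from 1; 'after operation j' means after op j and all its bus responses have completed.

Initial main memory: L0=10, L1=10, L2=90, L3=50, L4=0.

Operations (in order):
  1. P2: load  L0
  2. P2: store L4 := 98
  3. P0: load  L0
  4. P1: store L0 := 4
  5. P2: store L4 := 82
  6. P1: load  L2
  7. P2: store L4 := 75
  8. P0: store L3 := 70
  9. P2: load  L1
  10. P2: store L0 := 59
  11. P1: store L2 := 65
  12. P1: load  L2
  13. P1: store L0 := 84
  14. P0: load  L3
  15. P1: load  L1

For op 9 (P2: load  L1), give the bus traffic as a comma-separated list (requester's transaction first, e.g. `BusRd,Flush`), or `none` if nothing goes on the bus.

1. P2: load  L0  bus=[BusRd]  L0: P0=I P1=I P2=S  mem[L0]=10
2. P2: store L4 := 98  bus=[BusRdX]  L4: P0=I P1=I P2=M  mem[L4]=0
3. P0: load  L0  bus=[BusRd]  L0: P0=S P1=I P2=S  mem[L0]=10
4. P1: store L0 := 4  bus=[BusRdX]  L0: P0=I P1=M P2=I  mem[L0]=10
5. P2: store L4 := 82  bus=[-]  L4: P0=I P1=I P2=M  mem[L4]=0
6. P1: load  L2  bus=[BusRd]  L2: P0=I P1=S P2=I  mem[L2]=90
7. P2: store L4 := 75  bus=[-]  L4: P0=I P1=I P2=M  mem[L4]=0
8. P0: store L3 := 70  bus=[BusRdX]  L3: P0=M P1=I P2=I  mem[L3]=50
9. P2: load  L1  bus=[BusRd]  L1: P0=I P1=I P2=S  mem[L1]=10
10. P2: store L0 := 59  bus=[BusRdX,Flush]  L0: P0=I P1=I P2=M  mem[L0]=4
11. P1: store L2 := 65  bus=[BusRdX]  L2: P0=I P1=M P2=I  mem[L2]=90
12. P1: load  L2  bus=[-]  L2: P0=I P1=M P2=I  mem[L2]=90
13. P1: store L0 := 84  bus=[BusRdX,Flush]  L0: P0=I P1=M P2=I  mem[L0]=59
14. P0: load  L3  bus=[-]  L3: P0=M P1=I P2=I  mem[L3]=50
15. P1: load  L1  bus=[BusRd]  L1: P0=I P1=S P2=S  mem[L1]=10

bus = BusRd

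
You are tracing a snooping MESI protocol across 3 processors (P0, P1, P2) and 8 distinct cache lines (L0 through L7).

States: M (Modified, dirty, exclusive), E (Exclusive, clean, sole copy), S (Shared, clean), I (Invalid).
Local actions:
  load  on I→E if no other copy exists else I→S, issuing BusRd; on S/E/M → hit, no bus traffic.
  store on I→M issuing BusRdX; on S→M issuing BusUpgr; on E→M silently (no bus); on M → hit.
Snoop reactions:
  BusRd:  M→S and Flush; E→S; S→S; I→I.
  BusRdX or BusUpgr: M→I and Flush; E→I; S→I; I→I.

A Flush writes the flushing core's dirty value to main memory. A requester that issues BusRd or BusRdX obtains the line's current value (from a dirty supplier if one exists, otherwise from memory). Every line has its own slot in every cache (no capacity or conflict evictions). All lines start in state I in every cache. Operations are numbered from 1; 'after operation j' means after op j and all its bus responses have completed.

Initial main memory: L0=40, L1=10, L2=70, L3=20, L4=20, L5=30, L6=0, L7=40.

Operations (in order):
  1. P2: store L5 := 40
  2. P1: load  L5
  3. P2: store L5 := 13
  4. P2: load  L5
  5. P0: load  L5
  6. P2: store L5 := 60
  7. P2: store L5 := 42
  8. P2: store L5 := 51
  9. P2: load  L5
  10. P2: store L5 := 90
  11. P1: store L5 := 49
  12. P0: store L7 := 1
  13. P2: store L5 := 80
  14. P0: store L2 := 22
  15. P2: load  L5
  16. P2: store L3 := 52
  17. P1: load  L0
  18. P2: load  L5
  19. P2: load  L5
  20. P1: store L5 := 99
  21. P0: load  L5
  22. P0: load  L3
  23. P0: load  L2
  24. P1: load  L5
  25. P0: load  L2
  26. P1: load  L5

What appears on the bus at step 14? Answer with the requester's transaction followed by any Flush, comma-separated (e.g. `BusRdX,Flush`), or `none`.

  op1 P2: store L5 := 40 → I/I/M on L5; bus BusRdX; mem=30
  op2 P1: load  L5 → I/S/S on L5; bus BusRd Flush; mem=40
  op3 P2: store L5 := 13 → I/I/M on L5; bus BusUpgr; mem=40
  op4 P2: load  L5 → I/I/M on L5; bus (none); mem=40
  op5 P0: load  L5 → S/I/S on L5; bus BusRd Flush; mem=13
  op6 P2: store L5 := 60 → I/I/M on L5; bus BusUpgr; mem=13
  op7 P2: store L5 := 42 → I/I/M on L5; bus (none); mem=13
  op8 P2: store L5 := 51 → I/I/M on L5; bus (none); mem=13
  op9 P2: load  L5 → I/I/M on L5; bus (none); mem=13
  op10 P2: store L5 := 90 → I/I/M on L5; bus (none); mem=13
  op11 P1: store L5 := 49 → I/M/I on L5; bus BusRdX Flush; mem=90
  op12 P0: store L7 := 1 → M/I/I on L7; bus BusRdX; mem=40
  op13 P2: store L5 := 80 → I/I/M on L5; bus BusRdX Flush; mem=49
  op14 P0: store L2 := 22 → M/I/I on L2; bus BusRdX; mem=70
  op15 P2: load  L5 → I/I/M on L5; bus (none); mem=49
  op16 P2: store L3 := 52 → I/I/M on L3; bus BusRdX; mem=20
  op17 P1: load  L0 → I/E/I on L0; bus BusRd; mem=40
  op18 P2: load  L5 → I/I/M on L5; bus (none); mem=49
  op19 P2: load  L5 → I/I/M on L5; bus (none); mem=49
  op20 P1: store L5 := 99 → I/M/I on L5; bus BusRdX Flush; mem=80
  op21 P0: load  L5 → S/S/I on L5; bus BusRd Flush; mem=99
  op22 P0: load  L3 → S/I/S on L3; bus BusRd Flush; mem=52
  op23 P0: load  L2 → M/I/I on L2; bus (none); mem=70
  op24 P1: load  L5 → S/S/I on L5; bus (none); mem=99
  op25 P0: load  L2 → M/I/I on L2; bus (none); mem=70
  op26 P1: load  L5 → S/S/I on L5; bus (none); mem=99

bus = BusRdX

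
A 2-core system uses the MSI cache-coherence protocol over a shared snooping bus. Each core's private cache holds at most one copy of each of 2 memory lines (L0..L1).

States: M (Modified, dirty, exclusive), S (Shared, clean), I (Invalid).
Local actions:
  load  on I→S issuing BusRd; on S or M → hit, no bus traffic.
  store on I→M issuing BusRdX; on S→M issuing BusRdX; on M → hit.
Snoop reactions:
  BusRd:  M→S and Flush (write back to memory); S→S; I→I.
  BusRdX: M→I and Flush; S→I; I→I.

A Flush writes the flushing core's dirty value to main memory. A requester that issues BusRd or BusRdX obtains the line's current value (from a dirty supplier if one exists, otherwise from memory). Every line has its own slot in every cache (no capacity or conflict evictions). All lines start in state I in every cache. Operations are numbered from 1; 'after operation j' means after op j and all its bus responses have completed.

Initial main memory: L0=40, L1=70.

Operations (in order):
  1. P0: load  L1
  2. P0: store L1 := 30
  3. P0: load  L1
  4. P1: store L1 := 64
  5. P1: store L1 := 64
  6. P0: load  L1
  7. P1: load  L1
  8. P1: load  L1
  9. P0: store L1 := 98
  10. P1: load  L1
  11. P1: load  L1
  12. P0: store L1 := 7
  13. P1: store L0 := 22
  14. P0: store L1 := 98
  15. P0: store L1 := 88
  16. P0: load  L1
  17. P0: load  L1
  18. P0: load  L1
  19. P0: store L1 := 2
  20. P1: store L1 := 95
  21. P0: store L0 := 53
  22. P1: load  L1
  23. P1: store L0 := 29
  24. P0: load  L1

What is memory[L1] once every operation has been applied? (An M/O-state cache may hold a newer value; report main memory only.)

memory[L1] = 95

1. P0: load  L1  bus=[BusRd]  L1: P0=S P1=I  mem[L1]=70
2. P0: store L1 := 30  bus=[BusRdX]  L1: P0=M P1=I  mem[L1]=70
3. P0: load  L1  bus=[-]  L1: P0=M P1=I  mem[L1]=70
4. P1: store L1 := 64  bus=[BusRdX,Flush]  L1: P0=I P1=M  mem[L1]=30
5. P1: store L1 := 64  bus=[-]  L1: P0=I P1=M  mem[L1]=30
6. P0: load  L1  bus=[BusRd,Flush]  L1: P0=S P1=S  mem[L1]=64
7. P1: load  L1  bus=[-]  L1: P0=S P1=S  mem[L1]=64
8. P1: load  L1  bus=[-]  L1: P0=S P1=S  mem[L1]=64
9. P0: store L1 := 98  bus=[BusRdX]  L1: P0=M P1=I  mem[L1]=64
10. P1: load  L1  bus=[BusRd,Flush]  L1: P0=S P1=S  mem[L1]=98
11. P1: load  L1  bus=[-]  L1: P0=S P1=S  mem[L1]=98
12. P0: store L1 := 7  bus=[BusRdX]  L1: P0=M P1=I  mem[L1]=98
13. P1: store L0 := 22  bus=[BusRdX]  L0: P0=I P1=M  mem[L0]=40
14. P0: store L1 := 98  bus=[-]  L1: P0=M P1=I  mem[L1]=98
15. P0: store L1 := 88  bus=[-]  L1: P0=M P1=I  mem[L1]=98
16. P0: load  L1  bus=[-]  L1: P0=M P1=I  mem[L1]=98
17. P0: load  L1  bus=[-]  L1: P0=M P1=I  mem[L1]=98
18. P0: load  L1  bus=[-]  L1: P0=M P1=I  mem[L1]=98
19. P0: store L1 := 2  bus=[-]  L1: P0=M P1=I  mem[L1]=98
20. P1: store L1 := 95  bus=[BusRdX,Flush]  L1: P0=I P1=M  mem[L1]=2
21. P0: store L0 := 53  bus=[BusRdX,Flush]  L0: P0=M P1=I  mem[L0]=22
22. P1: load  L1  bus=[-]  L1: P0=I P1=M  mem[L1]=2
23. P1: store L0 := 29  bus=[BusRdX,Flush]  L0: P0=I P1=M  mem[L0]=53
24. P0: load  L1  bus=[BusRd,Flush]  L1: P0=S P1=S  mem[L1]=95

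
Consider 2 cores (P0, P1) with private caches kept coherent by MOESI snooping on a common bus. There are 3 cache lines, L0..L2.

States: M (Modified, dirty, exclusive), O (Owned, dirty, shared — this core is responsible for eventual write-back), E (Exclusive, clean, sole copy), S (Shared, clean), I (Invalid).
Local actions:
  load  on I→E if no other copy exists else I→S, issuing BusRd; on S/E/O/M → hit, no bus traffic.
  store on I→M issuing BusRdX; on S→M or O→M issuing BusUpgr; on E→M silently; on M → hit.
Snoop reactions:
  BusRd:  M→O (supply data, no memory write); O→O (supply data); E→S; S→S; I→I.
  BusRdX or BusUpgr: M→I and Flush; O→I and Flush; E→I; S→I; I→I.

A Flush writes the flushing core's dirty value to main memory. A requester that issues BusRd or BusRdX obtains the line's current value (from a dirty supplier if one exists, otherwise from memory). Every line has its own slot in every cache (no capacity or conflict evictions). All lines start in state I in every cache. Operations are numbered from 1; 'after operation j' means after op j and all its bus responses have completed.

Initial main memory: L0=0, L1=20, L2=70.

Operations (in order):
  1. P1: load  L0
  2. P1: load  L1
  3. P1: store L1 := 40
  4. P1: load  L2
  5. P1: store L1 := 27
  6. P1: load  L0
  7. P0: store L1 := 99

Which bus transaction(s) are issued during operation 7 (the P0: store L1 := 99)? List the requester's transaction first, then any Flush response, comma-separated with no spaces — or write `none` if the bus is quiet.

bus = BusRdX,Flush

step 1: P1: load  L0  ⟶  IE  (L0)  txn=BusRd  M[L0]=0
step 2: P1: load  L1  ⟶  IE  (L1)  txn=BusRd  M[L1]=20
step 3: P1: store L1 := 40  ⟶  IM  (L1)  txn=∅  M[L1]=20
step 4: P1: load  L2  ⟶  IE  (L2)  txn=BusRd  M[L2]=70
step 5: P1: store L1 := 27  ⟶  IM  (L1)  txn=∅  M[L1]=20
step 6: P1: load  L0  ⟶  IE  (L0)  txn=∅  M[L0]=0
step 7: P0: store L1 := 99  ⟶  MI  (L1)  txn=BusRdX+Flush  M[L1]=27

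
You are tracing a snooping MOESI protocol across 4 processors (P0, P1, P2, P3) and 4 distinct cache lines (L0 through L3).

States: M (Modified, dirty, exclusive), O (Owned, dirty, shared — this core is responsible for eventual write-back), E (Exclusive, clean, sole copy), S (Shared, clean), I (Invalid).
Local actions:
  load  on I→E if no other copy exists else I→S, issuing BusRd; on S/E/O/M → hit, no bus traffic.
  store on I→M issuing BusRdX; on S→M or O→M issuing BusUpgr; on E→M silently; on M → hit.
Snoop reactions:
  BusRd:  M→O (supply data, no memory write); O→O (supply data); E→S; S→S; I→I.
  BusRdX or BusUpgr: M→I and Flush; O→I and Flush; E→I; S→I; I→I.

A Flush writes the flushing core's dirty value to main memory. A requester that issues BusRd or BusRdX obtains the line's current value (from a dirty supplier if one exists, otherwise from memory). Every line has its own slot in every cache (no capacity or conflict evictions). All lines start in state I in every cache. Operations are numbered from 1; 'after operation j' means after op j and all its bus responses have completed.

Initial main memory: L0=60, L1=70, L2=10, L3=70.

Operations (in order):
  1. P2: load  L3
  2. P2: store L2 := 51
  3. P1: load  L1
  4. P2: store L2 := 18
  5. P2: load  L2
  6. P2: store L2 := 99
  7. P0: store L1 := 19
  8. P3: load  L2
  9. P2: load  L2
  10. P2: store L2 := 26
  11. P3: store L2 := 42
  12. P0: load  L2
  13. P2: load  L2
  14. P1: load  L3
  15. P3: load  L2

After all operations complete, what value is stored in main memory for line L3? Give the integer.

memory[L3] = 70

[1] P2: load  L3 | P0:I, P1:I, P2:E(70), P3:I | bus: BusRd
[2] P2: store L2 := 51 | P0:I, P1:I, P2:M(51), P3:I | bus: BusRdX
[3] P1: load  L1 | P0:I, P1:E(70), P2:I, P3:I | bus: BusRd
[4] P2: store L2 := 18 | P0:I, P1:I, P2:M(18), P3:I | bus: none
[5] P2: load  L2 | P0:I, P1:I, P2:M(18), P3:I | bus: none
[6] P2: store L2 := 99 | P0:I, P1:I, P2:M(99), P3:I | bus: none
[7] P0: store L1 := 19 | P0:M(19), P1:I, P2:I, P3:I | bus: BusRdX
[8] P3: load  L2 | P0:I, P1:I, P2:O(99), P3:S(99) | bus: BusRd
[9] P2: load  L2 | P0:I, P1:I, P2:O(99), P3:S(99) | bus: none
[10] P2: store L2 := 26 | P0:I, P1:I, P2:M(26), P3:I | bus: BusUpgr
[11] P3: store L2 := 42 | P0:I, P1:I, P2:I, P3:M(42) | bus: BusRdX,Flush
[12] P0: load  L2 | P0:S(42), P1:I, P2:I, P3:O(42) | bus: BusRd
[13] P2: load  L2 | P0:S(42), P1:I, P2:S(42), P3:O(42) | bus: BusRd
[14] P1: load  L3 | P0:I, P1:S(70), P2:S(70), P3:I | bus: BusRd
[15] P3: load  L2 | P0:S(42), P1:I, P2:S(42), P3:O(42) | bus: none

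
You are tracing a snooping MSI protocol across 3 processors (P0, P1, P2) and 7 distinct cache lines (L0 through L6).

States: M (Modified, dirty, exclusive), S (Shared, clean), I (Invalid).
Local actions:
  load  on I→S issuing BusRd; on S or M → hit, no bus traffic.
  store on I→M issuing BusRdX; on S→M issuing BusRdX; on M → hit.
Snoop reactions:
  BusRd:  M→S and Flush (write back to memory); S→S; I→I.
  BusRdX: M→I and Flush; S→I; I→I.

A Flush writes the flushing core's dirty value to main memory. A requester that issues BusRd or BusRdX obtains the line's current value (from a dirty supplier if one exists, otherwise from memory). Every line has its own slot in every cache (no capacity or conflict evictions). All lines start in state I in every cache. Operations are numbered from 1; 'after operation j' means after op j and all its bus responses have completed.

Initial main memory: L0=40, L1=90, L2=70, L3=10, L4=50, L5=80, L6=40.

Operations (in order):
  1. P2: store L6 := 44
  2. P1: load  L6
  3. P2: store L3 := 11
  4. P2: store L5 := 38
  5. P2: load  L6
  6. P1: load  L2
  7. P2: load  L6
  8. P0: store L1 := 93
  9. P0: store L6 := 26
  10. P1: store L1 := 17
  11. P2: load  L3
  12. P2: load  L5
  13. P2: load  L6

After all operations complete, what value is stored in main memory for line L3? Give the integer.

step 1: P2: store L6 := 44  ⟶  IIM  (L6)  txn=BusRdX  M[L6]=40
step 2: P1: load  L6  ⟶  ISS  (L6)  txn=BusRd+Flush  M[L6]=44
step 3: P2: store L3 := 11  ⟶  IIM  (L3)  txn=BusRdX  M[L3]=10
step 4: P2: store L5 := 38  ⟶  IIM  (L5)  txn=BusRdX  M[L5]=80
step 5: P2: load  L6  ⟶  ISS  (L6)  txn=∅  M[L6]=44
step 6: P1: load  L2  ⟶  ISI  (L2)  txn=BusRd  M[L2]=70
step 7: P2: load  L6  ⟶  ISS  (L6)  txn=∅  M[L6]=44
step 8: P0: store L1 := 93  ⟶  MII  (L1)  txn=BusRdX  M[L1]=90
step 9: P0: store L6 := 26  ⟶  MII  (L6)  txn=BusRdX  M[L6]=44
step 10: P1: store L1 := 17  ⟶  IMI  (L1)  txn=BusRdX+Flush  M[L1]=93
step 11: P2: load  L3  ⟶  IIM  (L3)  txn=∅  M[L3]=10
step 12: P2: load  L5  ⟶  IIM  (L5)  txn=∅  M[L5]=80
step 13: P2: load  L6  ⟶  SIS  (L6)  txn=BusRd+Flush  M[L6]=26

memory[L3] = 10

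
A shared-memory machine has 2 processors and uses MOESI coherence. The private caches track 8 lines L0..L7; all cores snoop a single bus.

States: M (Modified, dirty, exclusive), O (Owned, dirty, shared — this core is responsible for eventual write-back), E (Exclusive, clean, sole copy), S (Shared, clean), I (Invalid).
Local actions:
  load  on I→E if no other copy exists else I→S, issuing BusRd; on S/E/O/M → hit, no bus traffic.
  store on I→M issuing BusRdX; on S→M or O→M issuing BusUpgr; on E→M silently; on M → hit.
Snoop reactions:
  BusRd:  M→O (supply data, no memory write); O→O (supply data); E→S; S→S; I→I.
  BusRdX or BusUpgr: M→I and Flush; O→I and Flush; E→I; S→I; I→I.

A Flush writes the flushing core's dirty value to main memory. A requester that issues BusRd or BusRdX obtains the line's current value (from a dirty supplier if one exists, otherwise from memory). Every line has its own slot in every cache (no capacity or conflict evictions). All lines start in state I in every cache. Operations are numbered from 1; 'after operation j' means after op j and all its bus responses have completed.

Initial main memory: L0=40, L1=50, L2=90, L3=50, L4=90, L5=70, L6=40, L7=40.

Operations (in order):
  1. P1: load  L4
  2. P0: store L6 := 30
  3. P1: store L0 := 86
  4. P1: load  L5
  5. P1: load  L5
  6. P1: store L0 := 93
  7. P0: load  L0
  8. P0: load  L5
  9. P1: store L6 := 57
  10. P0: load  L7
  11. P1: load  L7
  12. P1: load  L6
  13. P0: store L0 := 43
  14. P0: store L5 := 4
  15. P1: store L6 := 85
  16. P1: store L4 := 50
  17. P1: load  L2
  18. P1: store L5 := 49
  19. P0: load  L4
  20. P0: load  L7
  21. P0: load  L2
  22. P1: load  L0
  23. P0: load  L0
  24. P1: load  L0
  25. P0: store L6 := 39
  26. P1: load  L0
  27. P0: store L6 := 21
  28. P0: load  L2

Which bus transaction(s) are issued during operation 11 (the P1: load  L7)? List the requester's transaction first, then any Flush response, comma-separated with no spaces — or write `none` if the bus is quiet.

bus = BusRd

  op1 P1: load  L4 → I/E on L4; bus BusRd; mem=90
  op2 P0: store L6 := 30 → M/I on L6; bus BusRdX; mem=40
  op3 P1: store L0 := 86 → I/M on L0; bus BusRdX; mem=40
  op4 P1: load  L5 → I/E on L5; bus BusRd; mem=70
  op5 P1: load  L5 → I/E on L5; bus (none); mem=70
  op6 P1: store L0 := 93 → I/M on L0; bus (none); mem=40
  op7 P0: load  L0 → S/O on L0; bus BusRd; mem=40
  op8 P0: load  L5 → S/S on L5; bus BusRd; mem=70
  op9 P1: store L6 := 57 → I/M on L6; bus BusRdX Flush; mem=30
  op10 P0: load  L7 → E/I on L7; bus BusRd; mem=40
  op11 P1: load  L7 → S/S on L7; bus BusRd; mem=40
  op12 P1: load  L6 → I/M on L6; bus (none); mem=30
  op13 P0: store L0 := 43 → M/I on L0; bus BusUpgr Flush; mem=93
  op14 P0: store L5 := 4 → M/I on L5; bus BusUpgr; mem=70
  op15 P1: store L6 := 85 → I/M on L6; bus (none); mem=30
  op16 P1: store L4 := 50 → I/M on L4; bus (none); mem=90
  op17 P1: load  L2 → I/E on L2; bus BusRd; mem=90
  op18 P1: store L5 := 49 → I/M on L5; bus BusRdX Flush; mem=4
  op19 P0: load  L4 → S/O on L4; bus BusRd; mem=90
  op20 P0: load  L7 → S/S on L7; bus (none); mem=40
  op21 P0: load  L2 → S/S on L2; bus BusRd; mem=90
  op22 P1: load  L0 → O/S on L0; bus BusRd; mem=93
  op23 P0: load  L0 → O/S on L0; bus (none); mem=93
  op24 P1: load  L0 → O/S on L0; bus (none); mem=93
  op25 P0: store L6 := 39 → M/I on L6; bus BusRdX Flush; mem=85
  op26 P1: load  L0 → O/S on L0; bus (none); mem=93
  op27 P0: store L6 := 21 → M/I on L6; bus (none); mem=85
  op28 P0: load  L2 → S/S on L2; bus (none); mem=90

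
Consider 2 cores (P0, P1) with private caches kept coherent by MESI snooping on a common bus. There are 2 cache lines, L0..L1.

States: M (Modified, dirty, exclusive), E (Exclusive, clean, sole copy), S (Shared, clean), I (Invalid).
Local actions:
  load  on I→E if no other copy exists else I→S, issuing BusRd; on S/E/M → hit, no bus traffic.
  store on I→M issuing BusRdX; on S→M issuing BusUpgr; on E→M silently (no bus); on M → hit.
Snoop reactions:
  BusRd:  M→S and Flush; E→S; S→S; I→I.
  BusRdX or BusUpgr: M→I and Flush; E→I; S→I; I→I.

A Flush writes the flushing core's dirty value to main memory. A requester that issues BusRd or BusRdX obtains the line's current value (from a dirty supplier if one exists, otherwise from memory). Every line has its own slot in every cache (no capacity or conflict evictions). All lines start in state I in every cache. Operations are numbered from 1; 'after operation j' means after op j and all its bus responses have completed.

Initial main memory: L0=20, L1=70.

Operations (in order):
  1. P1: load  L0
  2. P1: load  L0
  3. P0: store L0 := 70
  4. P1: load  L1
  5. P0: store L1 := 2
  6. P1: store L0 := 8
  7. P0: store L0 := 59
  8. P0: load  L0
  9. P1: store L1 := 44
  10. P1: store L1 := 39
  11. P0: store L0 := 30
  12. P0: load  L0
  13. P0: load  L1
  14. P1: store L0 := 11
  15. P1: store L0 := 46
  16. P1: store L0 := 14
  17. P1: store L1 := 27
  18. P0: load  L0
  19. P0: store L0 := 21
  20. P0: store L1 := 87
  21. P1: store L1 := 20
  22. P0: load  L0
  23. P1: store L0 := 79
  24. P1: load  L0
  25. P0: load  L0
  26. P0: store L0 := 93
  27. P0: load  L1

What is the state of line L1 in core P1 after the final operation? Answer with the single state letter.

state = S

  op1 P1: load  L0 → I/E on L0; bus BusRd; mem=20
  op2 P1: load  L0 → I/E on L0; bus (none); mem=20
  op3 P0: store L0 := 70 → M/I on L0; bus BusRdX; mem=20
  op4 P1: load  L1 → I/E on L1; bus BusRd; mem=70
  op5 P0: store L1 := 2 → M/I on L1; bus BusRdX; mem=70
  op6 P1: store L0 := 8 → I/M on L0; bus BusRdX Flush; mem=70
  op7 P0: store L0 := 59 → M/I on L0; bus BusRdX Flush; mem=8
  op8 P0: load  L0 → M/I on L0; bus (none); mem=8
  op9 P1: store L1 := 44 → I/M on L1; bus BusRdX Flush; mem=2
  op10 P1: store L1 := 39 → I/M on L1; bus (none); mem=2
  op11 P0: store L0 := 30 → M/I on L0; bus (none); mem=8
  op12 P0: load  L0 → M/I on L0; bus (none); mem=8
  op13 P0: load  L1 → S/S on L1; bus BusRd Flush; mem=39
  op14 P1: store L0 := 11 → I/M on L0; bus BusRdX Flush; mem=30
  op15 P1: store L0 := 46 → I/M on L0; bus (none); mem=30
  op16 P1: store L0 := 14 → I/M on L0; bus (none); mem=30
  op17 P1: store L1 := 27 → I/M on L1; bus BusUpgr; mem=39
  op18 P0: load  L0 → S/S on L0; bus BusRd Flush; mem=14
  op19 P0: store L0 := 21 → M/I on L0; bus BusUpgr; mem=14
  op20 P0: store L1 := 87 → M/I on L1; bus BusRdX Flush; mem=27
  op21 P1: store L1 := 20 → I/M on L1; bus BusRdX Flush; mem=87
  op22 P0: load  L0 → M/I on L0; bus (none); mem=14
  op23 P1: store L0 := 79 → I/M on L0; bus BusRdX Flush; mem=21
  op24 P1: load  L0 → I/M on L0; bus (none); mem=21
  op25 P0: load  L0 → S/S on L0; bus BusRd Flush; mem=79
  op26 P0: store L0 := 93 → M/I on L0; bus BusUpgr; mem=79
  op27 P0: load  L1 → S/S on L1; bus BusRd Flush; mem=20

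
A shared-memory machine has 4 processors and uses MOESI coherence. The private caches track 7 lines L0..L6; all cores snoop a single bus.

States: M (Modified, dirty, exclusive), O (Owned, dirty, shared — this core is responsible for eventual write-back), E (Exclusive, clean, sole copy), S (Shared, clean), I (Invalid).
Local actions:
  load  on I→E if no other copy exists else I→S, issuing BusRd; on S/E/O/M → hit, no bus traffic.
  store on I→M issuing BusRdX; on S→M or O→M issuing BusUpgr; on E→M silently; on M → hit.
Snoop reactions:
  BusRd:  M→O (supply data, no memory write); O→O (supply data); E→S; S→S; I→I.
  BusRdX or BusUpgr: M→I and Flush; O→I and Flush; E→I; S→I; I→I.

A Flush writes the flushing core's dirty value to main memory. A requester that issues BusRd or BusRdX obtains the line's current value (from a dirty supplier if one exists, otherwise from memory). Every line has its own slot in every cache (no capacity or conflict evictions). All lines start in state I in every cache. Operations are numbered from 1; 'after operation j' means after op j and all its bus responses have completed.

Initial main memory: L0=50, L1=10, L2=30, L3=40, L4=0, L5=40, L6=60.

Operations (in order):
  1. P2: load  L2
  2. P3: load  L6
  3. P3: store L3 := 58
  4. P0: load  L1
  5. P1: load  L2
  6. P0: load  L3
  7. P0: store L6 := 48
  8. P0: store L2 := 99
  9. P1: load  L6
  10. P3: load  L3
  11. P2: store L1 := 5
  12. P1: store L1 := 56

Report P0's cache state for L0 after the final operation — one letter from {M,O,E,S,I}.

[1] P2: load  L2 | P0:I, P1:I, P2:E(30), P3:I | bus: BusRd
[2] P3: load  L6 | P0:I, P1:I, P2:I, P3:E(60) | bus: BusRd
[3] P3: store L3 := 58 | P0:I, P1:I, P2:I, P3:M(58) | bus: BusRdX
[4] P0: load  L1 | P0:E(10), P1:I, P2:I, P3:I | bus: BusRd
[5] P1: load  L2 | P0:I, P1:S(30), P2:S(30), P3:I | bus: BusRd
[6] P0: load  L3 | P0:S(58), P1:I, P2:I, P3:O(58) | bus: BusRd
[7] P0: store L6 := 48 | P0:M(48), P1:I, P2:I, P3:I | bus: BusRdX
[8] P0: store L2 := 99 | P0:M(99), P1:I, P2:I, P3:I | bus: BusRdX
[9] P1: load  L6 | P0:O(48), P1:S(48), P2:I, P3:I | bus: BusRd
[10] P3: load  L3 | P0:S(58), P1:I, P2:I, P3:O(58) | bus: none
[11] P2: store L1 := 5 | P0:I, P1:I, P2:M(5), P3:I | bus: BusRdX
[12] P1: store L1 := 56 | P0:I, P1:M(56), P2:I, P3:I | bus: BusRdX,Flush

state = I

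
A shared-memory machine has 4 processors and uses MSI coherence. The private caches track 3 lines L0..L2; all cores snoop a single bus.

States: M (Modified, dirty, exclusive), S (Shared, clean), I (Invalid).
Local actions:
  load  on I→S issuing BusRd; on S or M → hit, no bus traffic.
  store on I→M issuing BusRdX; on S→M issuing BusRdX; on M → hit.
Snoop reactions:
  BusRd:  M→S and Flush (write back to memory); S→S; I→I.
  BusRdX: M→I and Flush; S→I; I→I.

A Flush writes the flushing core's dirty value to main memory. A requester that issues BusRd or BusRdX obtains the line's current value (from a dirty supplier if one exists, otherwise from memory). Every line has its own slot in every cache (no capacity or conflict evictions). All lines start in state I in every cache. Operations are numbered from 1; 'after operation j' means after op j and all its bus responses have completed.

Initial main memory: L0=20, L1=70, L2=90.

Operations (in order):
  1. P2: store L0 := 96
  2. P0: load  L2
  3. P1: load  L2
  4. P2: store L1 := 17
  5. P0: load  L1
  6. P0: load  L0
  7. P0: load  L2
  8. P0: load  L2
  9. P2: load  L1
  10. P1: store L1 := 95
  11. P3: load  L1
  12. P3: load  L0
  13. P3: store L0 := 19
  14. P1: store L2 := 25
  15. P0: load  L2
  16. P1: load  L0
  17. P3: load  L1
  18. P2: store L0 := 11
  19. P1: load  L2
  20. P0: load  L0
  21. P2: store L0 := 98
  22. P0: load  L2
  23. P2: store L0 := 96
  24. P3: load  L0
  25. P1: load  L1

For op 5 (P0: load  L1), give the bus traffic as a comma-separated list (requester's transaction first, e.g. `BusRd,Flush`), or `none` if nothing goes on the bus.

bus = BusRd,Flush

step 1: P2: store L0 := 96  ⟶  IIMI  (L0)  txn=BusRdX  M[L0]=20
step 2: P0: load  L2  ⟶  SIII  (L2)  txn=BusRd  M[L2]=90
step 3: P1: load  L2  ⟶  SSII  (L2)  txn=BusRd  M[L2]=90
step 4: P2: store L1 := 17  ⟶  IIMI  (L1)  txn=BusRdX  M[L1]=70
step 5: P0: load  L1  ⟶  SISI  (L1)  txn=BusRd+Flush  M[L1]=17
step 6: P0: load  L0  ⟶  SISI  (L0)  txn=BusRd+Flush  M[L0]=96
step 7: P0: load  L2  ⟶  SSII  (L2)  txn=∅  M[L2]=90
step 8: P0: load  L2  ⟶  SSII  (L2)  txn=∅  M[L2]=90
step 9: P2: load  L1  ⟶  SISI  (L1)  txn=∅  M[L1]=17
step 10: P1: store L1 := 95  ⟶  IMII  (L1)  txn=BusRdX  M[L1]=17
step 11: P3: load  L1  ⟶  ISIS  (L1)  txn=BusRd+Flush  M[L1]=95
step 12: P3: load  L0  ⟶  SISS  (L0)  txn=BusRd  M[L0]=96
step 13: P3: store L0 := 19  ⟶  IIIM  (L0)  txn=BusRdX  M[L0]=96
step 14: P1: store L2 := 25  ⟶  IMII  (L2)  txn=BusRdX  M[L2]=90
step 15: P0: load  L2  ⟶  SSII  (L2)  txn=BusRd+Flush  M[L2]=25
step 16: P1: load  L0  ⟶  ISIS  (L0)  txn=BusRd+Flush  M[L0]=19
step 17: P3: load  L1  ⟶  ISIS  (L1)  txn=∅  M[L1]=95
step 18: P2: store L0 := 11  ⟶  IIMI  (L0)  txn=BusRdX  M[L0]=19
step 19: P1: load  L2  ⟶  SSII  (L2)  txn=∅  M[L2]=25
step 20: P0: load  L0  ⟶  SISI  (L0)  txn=BusRd+Flush  M[L0]=11
step 21: P2: store L0 := 98  ⟶  IIMI  (L0)  txn=BusRdX  M[L0]=11
step 22: P0: load  L2  ⟶  SSII  (L2)  txn=∅  M[L2]=25
step 23: P2: store L0 := 96  ⟶  IIMI  (L0)  txn=∅  M[L0]=11
step 24: P3: load  L0  ⟶  IISS  (L0)  txn=BusRd+Flush  M[L0]=96
step 25: P1: load  L1  ⟶  ISIS  (L1)  txn=∅  M[L1]=95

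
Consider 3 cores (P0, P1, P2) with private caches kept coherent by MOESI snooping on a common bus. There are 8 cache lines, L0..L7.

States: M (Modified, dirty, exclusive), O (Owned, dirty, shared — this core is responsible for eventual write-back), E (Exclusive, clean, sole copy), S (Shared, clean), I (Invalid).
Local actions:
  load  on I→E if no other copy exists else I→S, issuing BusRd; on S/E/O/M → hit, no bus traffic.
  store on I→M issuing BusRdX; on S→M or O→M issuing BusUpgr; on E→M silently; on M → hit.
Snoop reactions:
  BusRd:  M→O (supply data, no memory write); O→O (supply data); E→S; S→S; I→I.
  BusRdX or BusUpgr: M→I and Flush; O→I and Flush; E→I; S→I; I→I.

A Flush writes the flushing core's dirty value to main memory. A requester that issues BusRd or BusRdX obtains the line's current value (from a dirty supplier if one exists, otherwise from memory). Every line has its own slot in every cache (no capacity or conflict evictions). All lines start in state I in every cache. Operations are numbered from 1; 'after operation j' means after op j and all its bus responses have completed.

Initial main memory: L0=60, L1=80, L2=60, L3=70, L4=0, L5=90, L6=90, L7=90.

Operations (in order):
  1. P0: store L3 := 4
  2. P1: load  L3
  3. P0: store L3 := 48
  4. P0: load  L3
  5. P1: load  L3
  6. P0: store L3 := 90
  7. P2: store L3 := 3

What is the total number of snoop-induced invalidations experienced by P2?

invalidations = 0

step 1: P0: store L3 := 4  ⟶  MII  (L3)  txn=BusRdX  M[L3]=70
step 2: P1: load  L3  ⟶  OSI  (L3)  txn=BusRd  M[L3]=70
step 3: P0: store L3 := 48  ⟶  MII  (L3)  txn=BusUpgr  M[L3]=70
step 4: P0: load  L3  ⟶  MII  (L3)  txn=∅  M[L3]=70
step 5: P1: load  L3  ⟶  OSI  (L3)  txn=BusRd  M[L3]=70
step 6: P0: store L3 := 90  ⟶  MII  (L3)  txn=BusUpgr  M[L3]=70
step 7: P2: store L3 := 3  ⟶  IIM  (L3)  txn=BusRdX+Flush  M[L3]=90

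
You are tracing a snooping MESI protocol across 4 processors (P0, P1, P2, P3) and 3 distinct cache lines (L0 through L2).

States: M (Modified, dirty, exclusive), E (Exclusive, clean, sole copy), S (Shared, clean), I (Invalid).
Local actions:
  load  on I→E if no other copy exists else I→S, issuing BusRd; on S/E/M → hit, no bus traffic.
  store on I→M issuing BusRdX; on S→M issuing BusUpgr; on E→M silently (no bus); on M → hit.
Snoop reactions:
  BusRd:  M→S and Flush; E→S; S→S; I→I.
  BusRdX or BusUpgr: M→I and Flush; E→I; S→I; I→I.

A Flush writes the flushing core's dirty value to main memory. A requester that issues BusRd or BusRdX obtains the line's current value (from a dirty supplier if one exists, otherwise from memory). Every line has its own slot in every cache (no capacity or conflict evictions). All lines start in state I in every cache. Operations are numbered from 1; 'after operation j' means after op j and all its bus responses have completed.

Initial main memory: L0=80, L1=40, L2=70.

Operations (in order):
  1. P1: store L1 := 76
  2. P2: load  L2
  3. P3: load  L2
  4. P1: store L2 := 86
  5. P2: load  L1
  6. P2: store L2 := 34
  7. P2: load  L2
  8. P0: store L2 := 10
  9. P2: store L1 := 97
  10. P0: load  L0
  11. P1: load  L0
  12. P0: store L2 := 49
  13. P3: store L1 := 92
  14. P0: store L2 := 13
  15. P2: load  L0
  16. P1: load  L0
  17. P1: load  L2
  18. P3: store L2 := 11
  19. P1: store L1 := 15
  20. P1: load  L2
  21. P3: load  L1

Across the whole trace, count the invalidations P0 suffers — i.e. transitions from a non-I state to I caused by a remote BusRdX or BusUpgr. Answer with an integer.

1. P1: store L1 := 76  bus=[BusRdX]  L1: P0=I P1=M P2=I P3=I  mem[L1]=40
2. P2: load  L2  bus=[BusRd]  L2: P0=I P1=I P2=E P3=I  mem[L2]=70
3. P3: load  L2  bus=[BusRd]  L2: P0=I P1=I P2=S P3=S  mem[L2]=70
4. P1: store L2 := 86  bus=[BusRdX]  L2: P0=I P1=M P2=I P3=I  mem[L2]=70
5. P2: load  L1  bus=[BusRd,Flush]  L1: P0=I P1=S P2=S P3=I  mem[L1]=76
6. P2: store L2 := 34  bus=[BusRdX,Flush]  L2: P0=I P1=I P2=M P3=I  mem[L2]=86
7. P2: load  L2  bus=[-]  L2: P0=I P1=I P2=M P3=I  mem[L2]=86
8. P0: store L2 := 10  bus=[BusRdX,Flush]  L2: P0=M P1=I P2=I P3=I  mem[L2]=34
9. P2: store L1 := 97  bus=[BusUpgr]  L1: P0=I P1=I P2=M P3=I  mem[L1]=76
10. P0: load  L0  bus=[BusRd]  L0: P0=E P1=I P2=I P3=I  mem[L0]=80
11. P1: load  L0  bus=[BusRd]  L0: P0=S P1=S P2=I P3=I  mem[L0]=80
12. P0: store L2 := 49  bus=[-]  L2: P0=M P1=I P2=I P3=I  mem[L2]=34
13. P3: store L1 := 92  bus=[BusRdX,Flush]  L1: P0=I P1=I P2=I P3=M  mem[L1]=97
14. P0: store L2 := 13  bus=[-]  L2: P0=M P1=I P2=I P3=I  mem[L2]=34
15. P2: load  L0  bus=[BusRd]  L0: P0=S P1=S P2=S P3=I  mem[L0]=80
16. P1: load  L0  bus=[-]  L0: P0=S P1=S P2=S P3=I  mem[L0]=80
17. P1: load  L2  bus=[BusRd,Flush]  L2: P0=S P1=S P2=I P3=I  mem[L2]=13
18. P3: store L2 := 11  bus=[BusRdX]  L2: P0=I P1=I P2=I P3=M  mem[L2]=13
19. P1: store L1 := 15  bus=[BusRdX,Flush]  L1: P0=I P1=M P2=I P3=I  mem[L1]=92
20. P1: load  L2  bus=[BusRd,Flush]  L2: P0=I P1=S P2=I P3=S  mem[L2]=11
21. P3: load  L1  bus=[BusRd,Flush]  L1: P0=I P1=S P2=I P3=S  mem[L1]=15

invalidations = 1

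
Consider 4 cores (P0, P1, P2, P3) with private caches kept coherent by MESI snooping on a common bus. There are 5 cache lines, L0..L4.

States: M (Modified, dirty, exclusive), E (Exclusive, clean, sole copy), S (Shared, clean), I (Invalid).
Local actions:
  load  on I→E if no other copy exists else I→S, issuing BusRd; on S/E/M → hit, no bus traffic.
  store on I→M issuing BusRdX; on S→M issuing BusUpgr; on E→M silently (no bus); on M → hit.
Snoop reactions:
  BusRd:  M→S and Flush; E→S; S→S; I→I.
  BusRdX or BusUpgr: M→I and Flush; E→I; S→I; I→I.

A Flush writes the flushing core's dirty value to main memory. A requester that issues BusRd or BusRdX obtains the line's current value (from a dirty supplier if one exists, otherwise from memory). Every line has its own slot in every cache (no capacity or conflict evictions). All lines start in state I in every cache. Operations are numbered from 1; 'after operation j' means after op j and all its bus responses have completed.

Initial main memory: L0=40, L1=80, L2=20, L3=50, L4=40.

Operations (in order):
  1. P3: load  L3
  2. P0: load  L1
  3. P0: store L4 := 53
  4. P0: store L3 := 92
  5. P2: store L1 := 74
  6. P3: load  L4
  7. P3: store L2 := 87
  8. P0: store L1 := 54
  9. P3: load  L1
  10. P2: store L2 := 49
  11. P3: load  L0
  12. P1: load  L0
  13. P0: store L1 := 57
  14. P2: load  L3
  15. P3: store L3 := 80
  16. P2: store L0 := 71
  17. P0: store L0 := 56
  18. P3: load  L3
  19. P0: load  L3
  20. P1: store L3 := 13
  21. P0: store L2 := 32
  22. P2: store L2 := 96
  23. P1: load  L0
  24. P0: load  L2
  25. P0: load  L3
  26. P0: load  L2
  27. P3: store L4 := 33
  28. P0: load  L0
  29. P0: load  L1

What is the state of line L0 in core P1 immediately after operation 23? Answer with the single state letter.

[1] P3: load  L3 | P0:I, P1:I, P2:I, P3:E(50) | bus: BusRd
[2] P0: load  L1 | P0:E(80), P1:I, P2:I, P3:I | bus: BusRd
[3] P0: store L4 := 53 | P0:M(53), P1:I, P2:I, P3:I | bus: BusRdX
[4] P0: store L3 := 92 | P0:M(92), P1:I, P2:I, P3:I | bus: BusRdX
[5] P2: store L1 := 74 | P0:I, P1:I, P2:M(74), P3:I | bus: BusRdX
[6] P3: load  L4 | P0:S(53), P1:I, P2:I, P3:S(53) | bus: BusRd,Flush
[7] P3: store L2 := 87 | P0:I, P1:I, P2:I, P3:M(87) | bus: BusRdX
[8] P0: store L1 := 54 | P0:M(54), P1:I, P2:I, P3:I | bus: BusRdX,Flush
[9] P3: load  L1 | P0:S(54), P1:I, P2:I, P3:S(54) | bus: BusRd,Flush
[10] P2: store L2 := 49 | P0:I, P1:I, P2:M(49), P3:I | bus: BusRdX,Flush
[11] P3: load  L0 | P0:I, P1:I, P2:I, P3:E(40) | bus: BusRd
[12] P1: load  L0 | P0:I, P1:S(40), P2:I, P3:S(40) | bus: BusRd
[13] P0: store L1 := 57 | P0:M(57), P1:I, P2:I, P3:I | bus: BusUpgr
[14] P2: load  L3 | P0:S(92), P1:I, P2:S(92), P3:I | bus: BusRd,Flush
[15] P3: store L3 := 80 | P0:I, P1:I, P2:I, P3:M(80) | bus: BusRdX
[16] P2: store L0 := 71 | P0:I, P1:I, P2:M(71), P3:I | bus: BusRdX
[17] P0: store L0 := 56 | P0:M(56), P1:I, P2:I, P3:I | bus: BusRdX,Flush
[18] P3: load  L3 | P0:I, P1:I, P2:I, P3:M(80) | bus: none
[19] P0: load  L3 | P0:S(80), P1:I, P2:I, P3:S(80) | bus: BusRd,Flush
[20] P1: store L3 := 13 | P0:I, P1:M(13), P2:I, P3:I | bus: BusRdX
[21] P0: store L2 := 32 | P0:M(32), P1:I, P2:I, P3:I | bus: BusRdX,Flush
[22] P2: store L2 := 96 | P0:I, P1:I, P2:M(96), P3:I | bus: BusRdX,Flush
[23] P1: load  L0 | P0:S(56), P1:S(56), P2:I, P3:I | bus: BusRd,Flush
[24] P0: load  L2 | P0:S(96), P1:I, P2:S(96), P3:I | bus: BusRd,Flush
[25] P0: load  L3 | P0:S(13), P1:S(13), P2:I, P3:I | bus: BusRd,Flush
[26] P0: load  L2 | P0:S(96), P1:I, P2:S(96), P3:I | bus: none
[27] P3: store L4 := 33 | P0:I, P1:I, P2:I, P3:M(33) | bus: BusUpgr
[28] P0: load  L0 | P0:S(56), P1:S(56), P2:I, P3:I | bus: none
[29] P0: load  L1 | P0:M(57), P1:I, P2:I, P3:I | bus: none

state = S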